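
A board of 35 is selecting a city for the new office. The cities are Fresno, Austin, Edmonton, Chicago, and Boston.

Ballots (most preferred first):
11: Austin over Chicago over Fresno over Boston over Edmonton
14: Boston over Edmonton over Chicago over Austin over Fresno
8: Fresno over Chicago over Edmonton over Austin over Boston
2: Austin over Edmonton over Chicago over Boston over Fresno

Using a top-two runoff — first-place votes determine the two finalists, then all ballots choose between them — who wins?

Round 1 first-place votes: Fresno 8, Austin 13, Edmonton 0, Chicago 0, Boston 14. Boston and Austin advance.
Runoff: Boston is ranked above Austin on 14 ballots, Austin above Boston on 21.

Austin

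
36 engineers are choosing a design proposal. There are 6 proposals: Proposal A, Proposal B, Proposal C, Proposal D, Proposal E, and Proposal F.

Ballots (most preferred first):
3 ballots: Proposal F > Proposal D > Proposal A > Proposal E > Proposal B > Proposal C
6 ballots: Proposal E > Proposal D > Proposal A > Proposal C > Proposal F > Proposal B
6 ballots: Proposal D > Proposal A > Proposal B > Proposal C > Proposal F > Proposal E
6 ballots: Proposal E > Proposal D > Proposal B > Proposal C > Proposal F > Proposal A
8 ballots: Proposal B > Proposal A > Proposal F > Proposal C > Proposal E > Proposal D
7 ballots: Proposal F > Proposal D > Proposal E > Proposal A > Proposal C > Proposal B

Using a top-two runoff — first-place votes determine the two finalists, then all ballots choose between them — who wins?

Round 1 first-place votes: Proposal A 0, Proposal B 8, Proposal C 0, Proposal D 6, Proposal E 12, Proposal F 10. Proposal E and Proposal F advance.
Runoff: Proposal E is ranked above Proposal F on 12 ballots, Proposal F above Proposal E on 24.

Proposal F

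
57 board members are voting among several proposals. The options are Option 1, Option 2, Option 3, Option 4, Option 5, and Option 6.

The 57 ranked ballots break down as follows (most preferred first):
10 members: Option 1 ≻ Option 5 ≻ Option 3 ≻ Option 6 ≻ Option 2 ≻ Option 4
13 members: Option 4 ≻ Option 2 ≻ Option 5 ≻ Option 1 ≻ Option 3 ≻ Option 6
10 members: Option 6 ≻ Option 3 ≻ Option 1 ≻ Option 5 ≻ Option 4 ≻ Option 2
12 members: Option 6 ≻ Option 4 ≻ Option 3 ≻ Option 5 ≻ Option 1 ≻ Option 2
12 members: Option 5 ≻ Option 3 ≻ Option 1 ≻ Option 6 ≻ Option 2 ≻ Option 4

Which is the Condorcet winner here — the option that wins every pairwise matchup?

Option 5 vs Option 1: 37–20
Option 5 vs Option 2: 44–13
Option 5 vs Option 3: 35–22
Option 5 vs Option 4: 32–25
Option 5 vs Option 6: 35–22
Option 5 beats every other option.

Option 5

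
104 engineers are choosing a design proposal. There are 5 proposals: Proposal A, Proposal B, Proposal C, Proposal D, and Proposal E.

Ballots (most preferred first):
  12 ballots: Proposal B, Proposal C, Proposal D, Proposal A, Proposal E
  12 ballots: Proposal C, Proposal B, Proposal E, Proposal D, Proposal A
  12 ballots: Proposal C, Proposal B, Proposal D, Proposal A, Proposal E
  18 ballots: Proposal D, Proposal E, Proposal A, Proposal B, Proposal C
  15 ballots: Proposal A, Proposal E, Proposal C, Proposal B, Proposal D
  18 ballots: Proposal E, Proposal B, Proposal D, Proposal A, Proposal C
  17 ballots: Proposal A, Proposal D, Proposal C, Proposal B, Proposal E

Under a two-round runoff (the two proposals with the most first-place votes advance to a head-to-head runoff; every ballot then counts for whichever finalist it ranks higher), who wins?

Proposal A

Round 1 first-place votes: Proposal A 32, Proposal B 12, Proposal C 24, Proposal D 18, Proposal E 18. Proposal A and Proposal C advance.
Runoff: Proposal A is ranked above Proposal C on 68 ballots, Proposal C above Proposal A on 36.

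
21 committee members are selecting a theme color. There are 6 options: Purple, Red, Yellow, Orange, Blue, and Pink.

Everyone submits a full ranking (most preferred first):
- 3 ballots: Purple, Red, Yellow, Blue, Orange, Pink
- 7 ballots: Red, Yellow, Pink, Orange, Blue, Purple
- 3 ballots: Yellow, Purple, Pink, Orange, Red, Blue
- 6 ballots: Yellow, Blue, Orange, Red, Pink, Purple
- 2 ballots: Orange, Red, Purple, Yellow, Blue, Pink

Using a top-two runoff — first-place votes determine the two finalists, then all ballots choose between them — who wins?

Round 1 first-place votes: Purple 3, Red 7, Yellow 9, Orange 2, Blue 0, Pink 0. Yellow and Red advance.
Runoff: Yellow is ranked above Red on 9 ballots, Red above Yellow on 12.

Red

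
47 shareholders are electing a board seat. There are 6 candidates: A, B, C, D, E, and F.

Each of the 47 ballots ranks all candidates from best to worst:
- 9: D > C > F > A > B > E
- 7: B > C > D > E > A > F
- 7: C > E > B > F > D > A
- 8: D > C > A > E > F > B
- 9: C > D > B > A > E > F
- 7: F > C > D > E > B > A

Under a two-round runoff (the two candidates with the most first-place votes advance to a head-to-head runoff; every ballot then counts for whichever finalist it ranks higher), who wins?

C

Round 1 first-place votes: A 0, B 7, C 16, D 17, E 0, F 7. D and C advance.
Runoff: D is ranked above C on 17 ballots, C above D on 30.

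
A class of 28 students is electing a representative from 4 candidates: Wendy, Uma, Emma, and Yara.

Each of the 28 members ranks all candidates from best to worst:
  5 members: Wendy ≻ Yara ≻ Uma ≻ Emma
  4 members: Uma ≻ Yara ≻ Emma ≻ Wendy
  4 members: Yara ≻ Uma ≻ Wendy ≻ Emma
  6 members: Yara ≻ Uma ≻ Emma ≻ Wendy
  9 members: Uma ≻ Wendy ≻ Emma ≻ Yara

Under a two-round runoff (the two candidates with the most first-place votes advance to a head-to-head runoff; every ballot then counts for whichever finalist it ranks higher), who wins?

Round 1 first-place votes: Wendy 5, Uma 13, Emma 0, Yara 10. Uma and Yara advance.
Runoff: Uma is ranked above Yara on 13 ballots, Yara above Uma on 15.

Yara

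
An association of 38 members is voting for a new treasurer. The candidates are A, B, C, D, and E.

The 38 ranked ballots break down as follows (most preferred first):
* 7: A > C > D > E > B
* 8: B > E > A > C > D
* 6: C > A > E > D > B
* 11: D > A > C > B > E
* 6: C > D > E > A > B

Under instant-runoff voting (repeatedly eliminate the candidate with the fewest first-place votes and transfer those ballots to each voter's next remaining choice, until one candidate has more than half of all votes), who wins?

Round 1: A 7, B 8, C 12, D 11, E 0. E eliminated.
Round 2: A 7, B 8, C 12, D 11. A eliminated.
Round 3: B 8, C 19, D 11. B eliminated.
Round 4: C 27, D 11. C has a majority (≥20).

C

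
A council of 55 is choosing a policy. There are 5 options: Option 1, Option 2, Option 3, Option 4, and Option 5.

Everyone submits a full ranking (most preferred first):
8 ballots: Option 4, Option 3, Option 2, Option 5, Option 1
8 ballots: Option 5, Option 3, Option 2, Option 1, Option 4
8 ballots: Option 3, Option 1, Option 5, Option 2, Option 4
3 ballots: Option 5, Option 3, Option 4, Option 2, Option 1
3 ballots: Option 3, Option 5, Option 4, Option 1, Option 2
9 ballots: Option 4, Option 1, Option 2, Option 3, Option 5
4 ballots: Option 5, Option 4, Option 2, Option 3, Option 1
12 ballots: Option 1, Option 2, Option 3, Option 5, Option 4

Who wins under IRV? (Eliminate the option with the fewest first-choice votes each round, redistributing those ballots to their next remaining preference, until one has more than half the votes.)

Option 1

Round 1: Option 1 12, Option 2 0, Option 3 11, Option 4 17, Option 5 15. Option 2 eliminated.
Round 2: Option 1 12, Option 3 11, Option 4 17, Option 5 15. Option 3 eliminated.
Round 3: Option 1 20, Option 4 17, Option 5 18. Option 4 eliminated.
Round 4: Option 1 29, Option 5 26. Option 1 has a majority (≥28).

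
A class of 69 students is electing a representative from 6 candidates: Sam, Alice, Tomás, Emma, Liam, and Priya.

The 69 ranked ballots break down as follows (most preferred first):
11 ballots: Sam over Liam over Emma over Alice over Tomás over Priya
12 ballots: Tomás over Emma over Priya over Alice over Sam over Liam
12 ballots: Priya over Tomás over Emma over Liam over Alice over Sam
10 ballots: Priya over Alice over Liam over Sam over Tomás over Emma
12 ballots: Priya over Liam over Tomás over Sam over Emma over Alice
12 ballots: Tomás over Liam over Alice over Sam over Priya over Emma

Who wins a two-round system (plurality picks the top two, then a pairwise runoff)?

Round 1 first-place votes: Sam 11, Alice 0, Tomás 24, Emma 0, Liam 0, Priya 34. Priya and Tomás advance.
Runoff: Priya is ranked above Tomás on 34 ballots, Tomás above Priya on 35.

Tomás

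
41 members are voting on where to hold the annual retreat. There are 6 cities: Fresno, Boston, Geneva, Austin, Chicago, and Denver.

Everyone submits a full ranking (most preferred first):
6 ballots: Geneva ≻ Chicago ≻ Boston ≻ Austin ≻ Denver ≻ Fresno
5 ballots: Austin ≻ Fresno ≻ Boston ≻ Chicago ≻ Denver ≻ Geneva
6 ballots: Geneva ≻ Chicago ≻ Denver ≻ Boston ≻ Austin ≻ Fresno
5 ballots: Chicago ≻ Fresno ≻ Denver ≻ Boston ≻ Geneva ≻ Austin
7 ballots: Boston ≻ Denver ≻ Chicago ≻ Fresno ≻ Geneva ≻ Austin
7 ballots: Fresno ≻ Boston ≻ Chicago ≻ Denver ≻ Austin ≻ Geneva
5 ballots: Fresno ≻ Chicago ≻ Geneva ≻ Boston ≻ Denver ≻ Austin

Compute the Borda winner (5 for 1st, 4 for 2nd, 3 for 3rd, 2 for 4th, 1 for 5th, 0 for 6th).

Chicago

Fresno: 6×0 + 5×4 + 6×0 + 5×4 + 7×2 + 7×5 + 5×5 = 114
Boston: 6×3 + 5×3 + 6×2 + 5×2 + 7×5 + 7×4 + 5×2 = 128
Geneva: 6×5 + 5×0 + 6×5 + 5×1 + 7×1 + 7×0 + 5×3 = 87
Austin: 6×2 + 5×5 + 6×1 + 5×0 + 7×0 + 7×1 + 5×0 = 50
Chicago: 6×4 + 5×2 + 6×4 + 5×5 + 7×3 + 7×3 + 5×4 = 145
Denver: 6×1 + 5×1 + 6×3 + 5×3 + 7×4 + 7×2 + 5×1 = 91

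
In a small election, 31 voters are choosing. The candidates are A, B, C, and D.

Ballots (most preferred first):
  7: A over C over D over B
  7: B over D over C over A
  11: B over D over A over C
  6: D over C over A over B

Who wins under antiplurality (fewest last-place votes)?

D

Last-place votes: A 7, B 13, C 11, D 0.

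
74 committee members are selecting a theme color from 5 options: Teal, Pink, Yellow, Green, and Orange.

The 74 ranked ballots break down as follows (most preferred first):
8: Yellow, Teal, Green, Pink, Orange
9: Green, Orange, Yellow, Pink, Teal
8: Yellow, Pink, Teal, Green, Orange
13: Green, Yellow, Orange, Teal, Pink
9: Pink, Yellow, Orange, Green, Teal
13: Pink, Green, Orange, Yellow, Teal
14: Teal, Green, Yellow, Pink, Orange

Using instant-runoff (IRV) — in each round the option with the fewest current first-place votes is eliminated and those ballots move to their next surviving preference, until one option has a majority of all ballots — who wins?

Round 1: Teal 14, Pink 22, Yellow 16, Green 22, Orange 0. Orange eliminated.
Round 2: Teal 14, Pink 22, Yellow 16, Green 22. Teal eliminated.
Round 3: Pink 22, Yellow 16, Green 36. Yellow eliminated.
Round 4: Pink 30, Green 44. Green has a majority (≥38).

Green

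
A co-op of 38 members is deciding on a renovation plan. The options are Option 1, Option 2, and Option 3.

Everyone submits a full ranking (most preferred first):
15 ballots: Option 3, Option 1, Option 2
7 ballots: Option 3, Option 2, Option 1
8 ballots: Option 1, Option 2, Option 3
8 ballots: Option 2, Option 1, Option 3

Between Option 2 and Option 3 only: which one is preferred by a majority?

Option 2 is ranked above Option 3 on 16 ballots; Option 3 above Option 2 on 22.

Option 3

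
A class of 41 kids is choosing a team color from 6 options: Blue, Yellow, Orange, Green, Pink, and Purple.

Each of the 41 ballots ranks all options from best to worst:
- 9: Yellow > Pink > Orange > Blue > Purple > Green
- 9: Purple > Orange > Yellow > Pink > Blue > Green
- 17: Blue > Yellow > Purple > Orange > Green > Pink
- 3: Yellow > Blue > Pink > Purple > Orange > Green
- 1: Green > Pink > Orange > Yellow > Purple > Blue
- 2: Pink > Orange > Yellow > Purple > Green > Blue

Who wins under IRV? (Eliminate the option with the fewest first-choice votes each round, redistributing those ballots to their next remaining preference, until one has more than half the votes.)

Round 1: Blue 17, Yellow 12, Orange 0, Green 1, Pink 2, Purple 9. Orange eliminated.
Round 2: Blue 17, Yellow 12, Green 1, Pink 2, Purple 9. Green eliminated.
Round 3: Blue 17, Yellow 12, Pink 3, Purple 9. Pink eliminated.
Round 4: Blue 17, Yellow 15, Purple 9. Purple eliminated.
Round 5: Blue 17, Yellow 24. Yellow has a majority (≥21).

Yellow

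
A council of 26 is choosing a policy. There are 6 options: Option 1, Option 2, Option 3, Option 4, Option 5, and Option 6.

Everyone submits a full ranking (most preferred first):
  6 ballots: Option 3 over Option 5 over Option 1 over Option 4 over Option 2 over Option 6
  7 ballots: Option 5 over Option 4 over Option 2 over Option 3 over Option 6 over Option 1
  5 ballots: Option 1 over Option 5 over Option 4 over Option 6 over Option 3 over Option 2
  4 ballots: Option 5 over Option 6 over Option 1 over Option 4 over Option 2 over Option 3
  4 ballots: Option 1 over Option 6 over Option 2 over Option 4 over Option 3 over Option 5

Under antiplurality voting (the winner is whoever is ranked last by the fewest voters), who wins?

Last-place votes: Option 1 7, Option 2 5, Option 3 4, Option 4 0, Option 5 4, Option 6 6.

Option 4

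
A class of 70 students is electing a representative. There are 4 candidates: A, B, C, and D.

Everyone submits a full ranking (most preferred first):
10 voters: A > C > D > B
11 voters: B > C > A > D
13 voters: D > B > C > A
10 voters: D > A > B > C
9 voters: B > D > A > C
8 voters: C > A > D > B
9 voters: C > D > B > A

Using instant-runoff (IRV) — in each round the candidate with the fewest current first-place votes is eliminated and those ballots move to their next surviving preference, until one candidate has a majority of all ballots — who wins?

Round 1: A 10, B 20, C 17, D 23. A eliminated.
Round 2: B 20, C 27, D 23. B eliminated.
Round 3: C 38, D 32. C has a majority (≥36).

C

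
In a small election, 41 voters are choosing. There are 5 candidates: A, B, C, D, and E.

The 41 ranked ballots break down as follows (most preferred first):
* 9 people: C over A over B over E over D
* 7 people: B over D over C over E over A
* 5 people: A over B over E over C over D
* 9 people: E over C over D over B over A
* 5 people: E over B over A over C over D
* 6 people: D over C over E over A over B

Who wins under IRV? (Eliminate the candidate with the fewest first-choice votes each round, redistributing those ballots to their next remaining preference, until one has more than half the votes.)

Round 1: A 5, B 7, C 9, D 6, E 14. A eliminated.
Round 2: B 12, C 9, D 6, E 14. D eliminated.
Round 3: B 12, C 15, E 14. B eliminated.
Round 4: C 22, E 19. C has a majority (≥21).

C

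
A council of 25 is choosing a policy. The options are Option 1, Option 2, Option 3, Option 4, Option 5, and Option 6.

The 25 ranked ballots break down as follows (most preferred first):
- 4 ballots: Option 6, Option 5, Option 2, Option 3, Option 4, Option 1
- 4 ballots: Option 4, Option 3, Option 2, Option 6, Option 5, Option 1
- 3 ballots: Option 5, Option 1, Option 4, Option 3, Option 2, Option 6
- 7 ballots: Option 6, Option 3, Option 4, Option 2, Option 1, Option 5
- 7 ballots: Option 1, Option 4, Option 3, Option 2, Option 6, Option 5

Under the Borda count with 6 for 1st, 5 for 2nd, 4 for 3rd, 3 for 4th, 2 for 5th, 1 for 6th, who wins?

Option 1: 4×1 + 4×1 + 3×5 + 7×2 + 7×6 = 79
Option 2: 4×4 + 4×4 + 3×2 + 7×3 + 7×3 = 80
Option 3: 4×3 + 4×5 + 3×3 + 7×5 + 7×4 = 104
Option 4: 4×2 + 4×6 + 3×4 + 7×4 + 7×5 = 107
Option 5: 4×5 + 4×2 + 3×6 + 7×1 + 7×1 = 60
Option 6: 4×6 + 4×3 + 3×1 + 7×6 + 7×2 = 95

Option 4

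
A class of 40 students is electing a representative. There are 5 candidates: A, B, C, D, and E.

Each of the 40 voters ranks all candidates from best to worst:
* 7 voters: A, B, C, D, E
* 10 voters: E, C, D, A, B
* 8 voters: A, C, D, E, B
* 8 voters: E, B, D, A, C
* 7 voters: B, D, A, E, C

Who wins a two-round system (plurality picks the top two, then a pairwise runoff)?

A

Round 1 first-place votes: A 15, B 7, C 0, D 0, E 18. E and A advance.
Runoff: E is ranked above A on 18 ballots, A above E on 22.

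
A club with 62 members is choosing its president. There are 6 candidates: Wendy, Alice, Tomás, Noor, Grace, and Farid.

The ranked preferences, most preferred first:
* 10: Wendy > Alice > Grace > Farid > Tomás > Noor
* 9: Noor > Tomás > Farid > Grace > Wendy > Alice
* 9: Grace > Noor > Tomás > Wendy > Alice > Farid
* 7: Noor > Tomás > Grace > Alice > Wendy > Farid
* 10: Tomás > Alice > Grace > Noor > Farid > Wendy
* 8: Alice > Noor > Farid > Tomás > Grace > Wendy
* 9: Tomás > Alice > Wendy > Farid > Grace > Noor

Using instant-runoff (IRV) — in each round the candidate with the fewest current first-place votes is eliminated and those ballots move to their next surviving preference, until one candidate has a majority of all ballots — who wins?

Round 1: Wendy 10, Alice 8, Tomás 19, Noor 16, Grace 9, Farid 0. Farid eliminated.
Round 2: Wendy 10, Alice 8, Tomás 19, Noor 16, Grace 9. Alice eliminated.
Round 3: Wendy 10, Tomás 19, Noor 24, Grace 9. Grace eliminated.
Round 4: Wendy 10, Tomás 19, Noor 33. Noor has a majority (≥32).

Noor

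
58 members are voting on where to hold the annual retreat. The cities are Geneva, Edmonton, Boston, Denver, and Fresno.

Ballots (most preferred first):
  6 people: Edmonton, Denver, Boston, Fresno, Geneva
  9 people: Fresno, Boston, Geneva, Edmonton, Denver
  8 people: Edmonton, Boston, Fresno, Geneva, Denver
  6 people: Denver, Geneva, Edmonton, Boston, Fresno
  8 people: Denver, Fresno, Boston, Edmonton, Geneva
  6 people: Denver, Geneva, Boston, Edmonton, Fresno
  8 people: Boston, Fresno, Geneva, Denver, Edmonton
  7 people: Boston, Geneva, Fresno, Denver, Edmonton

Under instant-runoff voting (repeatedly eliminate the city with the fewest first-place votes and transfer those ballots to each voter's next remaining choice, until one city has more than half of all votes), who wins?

Round 1: Geneva 0, Edmonton 14, Boston 15, Denver 20, Fresno 9. Geneva eliminated.
Round 2: Edmonton 14, Boston 15, Denver 20, Fresno 9. Fresno eliminated.
Round 3: Edmonton 14, Boston 24, Denver 20. Edmonton eliminated.
Round 4: Boston 32, Denver 26. Boston has a majority (≥30).

Boston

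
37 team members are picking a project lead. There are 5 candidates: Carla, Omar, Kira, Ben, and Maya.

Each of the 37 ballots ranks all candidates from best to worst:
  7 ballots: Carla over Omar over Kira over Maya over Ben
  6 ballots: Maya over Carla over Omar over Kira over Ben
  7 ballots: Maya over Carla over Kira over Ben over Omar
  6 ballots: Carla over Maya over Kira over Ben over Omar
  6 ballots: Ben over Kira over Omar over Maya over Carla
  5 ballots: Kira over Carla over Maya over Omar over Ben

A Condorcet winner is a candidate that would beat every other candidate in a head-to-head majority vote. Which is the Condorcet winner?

Maya vs Carla: 19–18
Maya vs Omar: 24–13
Maya vs Kira: 19–18
Maya vs Ben: 31–6
Maya beats every other candidate.

Maya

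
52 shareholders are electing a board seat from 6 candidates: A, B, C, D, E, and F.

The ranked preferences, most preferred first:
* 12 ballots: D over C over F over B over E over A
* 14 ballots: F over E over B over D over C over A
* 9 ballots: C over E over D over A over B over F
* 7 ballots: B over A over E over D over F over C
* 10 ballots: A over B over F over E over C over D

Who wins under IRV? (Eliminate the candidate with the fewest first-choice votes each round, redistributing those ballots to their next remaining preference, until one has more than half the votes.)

Round 1: A 10, B 7, C 9, D 12, E 0, F 14. E eliminated.
Round 2: A 10, B 7, C 9, D 12, F 14. B eliminated.
Round 3: A 17, C 9, D 12, F 14. C eliminated.
Round 4: A 17, D 21, F 14. F eliminated.
Round 5: A 17, D 35. D has a majority (≥27).

D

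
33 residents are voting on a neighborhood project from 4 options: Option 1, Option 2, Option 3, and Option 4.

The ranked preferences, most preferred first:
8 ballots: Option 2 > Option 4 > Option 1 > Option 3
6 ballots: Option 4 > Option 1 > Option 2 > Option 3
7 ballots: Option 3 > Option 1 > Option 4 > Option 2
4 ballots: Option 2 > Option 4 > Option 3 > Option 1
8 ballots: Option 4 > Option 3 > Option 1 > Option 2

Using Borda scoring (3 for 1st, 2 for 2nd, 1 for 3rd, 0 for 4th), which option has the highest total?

Option 1: 8×1 + 6×2 + 7×2 + 4×0 + 8×1 = 42
Option 2: 8×3 + 6×1 + 7×0 + 4×3 + 8×0 = 42
Option 3: 8×0 + 6×0 + 7×3 + 4×1 + 8×2 = 41
Option 4: 8×2 + 6×3 + 7×1 + 4×2 + 8×3 = 73

Option 4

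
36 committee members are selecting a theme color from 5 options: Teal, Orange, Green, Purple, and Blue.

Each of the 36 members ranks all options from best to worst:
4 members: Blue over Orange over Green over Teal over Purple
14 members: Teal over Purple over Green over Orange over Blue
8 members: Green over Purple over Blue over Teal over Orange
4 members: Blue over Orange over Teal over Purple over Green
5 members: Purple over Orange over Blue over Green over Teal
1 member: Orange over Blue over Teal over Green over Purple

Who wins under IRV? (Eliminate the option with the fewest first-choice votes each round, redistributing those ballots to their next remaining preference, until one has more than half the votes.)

Blue

Round 1: Teal 14, Orange 1, Green 8, Purple 5, Blue 8. Orange eliminated.
Round 2: Teal 14, Green 8, Purple 5, Blue 9. Purple eliminated.
Round 3: Teal 14, Green 8, Blue 14. Green eliminated.
Round 4: Teal 14, Blue 22. Blue has a majority (≥19).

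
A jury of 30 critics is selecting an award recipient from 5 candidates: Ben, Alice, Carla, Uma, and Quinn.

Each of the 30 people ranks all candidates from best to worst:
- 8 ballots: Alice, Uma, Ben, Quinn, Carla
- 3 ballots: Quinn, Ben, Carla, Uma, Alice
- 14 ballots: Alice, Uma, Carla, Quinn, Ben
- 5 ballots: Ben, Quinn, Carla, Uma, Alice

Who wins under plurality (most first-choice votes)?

Alice

First-place votes: Ben 5, Alice 22, Carla 0, Uma 0, Quinn 3.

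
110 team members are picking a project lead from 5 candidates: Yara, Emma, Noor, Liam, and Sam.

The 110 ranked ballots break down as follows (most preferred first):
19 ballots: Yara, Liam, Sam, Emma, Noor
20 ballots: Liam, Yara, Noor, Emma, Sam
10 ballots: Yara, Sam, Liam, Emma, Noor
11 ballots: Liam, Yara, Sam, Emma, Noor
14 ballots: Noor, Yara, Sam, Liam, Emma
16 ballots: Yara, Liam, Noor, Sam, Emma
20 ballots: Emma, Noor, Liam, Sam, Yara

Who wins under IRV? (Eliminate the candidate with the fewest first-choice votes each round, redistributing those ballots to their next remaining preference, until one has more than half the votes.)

Round 1: Yara 45, Emma 20, Noor 14, Liam 31, Sam 0. Sam eliminated.
Round 2: Yara 45, Emma 20, Noor 14, Liam 31. Noor eliminated.
Round 3: Yara 59, Emma 20, Liam 31. Yara has a majority (≥56).

Yara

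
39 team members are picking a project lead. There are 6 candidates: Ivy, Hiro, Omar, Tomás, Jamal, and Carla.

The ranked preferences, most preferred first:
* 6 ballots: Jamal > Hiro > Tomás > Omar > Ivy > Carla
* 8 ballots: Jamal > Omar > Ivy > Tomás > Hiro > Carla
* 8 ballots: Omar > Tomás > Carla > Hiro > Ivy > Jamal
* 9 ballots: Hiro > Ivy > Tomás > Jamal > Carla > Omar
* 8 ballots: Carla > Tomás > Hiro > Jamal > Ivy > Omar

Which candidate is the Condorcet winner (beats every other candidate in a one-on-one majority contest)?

Tomás

Tomás vs Ivy: 22–17
Tomás vs Hiro: 24–15
Tomás vs Omar: 23–16
Tomás vs Jamal: 25–14
Tomás vs Carla: 31–8
Tomás beats every other candidate.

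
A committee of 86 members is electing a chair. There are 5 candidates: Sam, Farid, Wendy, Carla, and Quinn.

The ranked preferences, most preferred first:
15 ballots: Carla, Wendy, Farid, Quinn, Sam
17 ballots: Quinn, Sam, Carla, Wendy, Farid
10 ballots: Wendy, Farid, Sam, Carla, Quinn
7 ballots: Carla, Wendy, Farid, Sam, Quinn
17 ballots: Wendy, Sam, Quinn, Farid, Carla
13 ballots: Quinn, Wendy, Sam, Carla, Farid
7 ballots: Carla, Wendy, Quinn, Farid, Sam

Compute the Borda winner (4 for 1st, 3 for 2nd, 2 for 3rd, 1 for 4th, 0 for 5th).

Sam: 15×0 + 17×3 + 10×2 + 7×1 + 17×3 + 13×2 + 7×0 = 155
Farid: 15×2 + 17×0 + 10×3 + 7×2 + 17×1 + 13×0 + 7×1 = 98
Wendy: 15×3 + 17×1 + 10×4 + 7×3 + 17×4 + 13×3 + 7×3 = 251
Carla: 15×4 + 17×2 + 10×1 + 7×4 + 17×0 + 13×1 + 7×4 = 173
Quinn: 15×1 + 17×4 + 10×0 + 7×0 + 17×2 + 13×4 + 7×2 = 183

Wendy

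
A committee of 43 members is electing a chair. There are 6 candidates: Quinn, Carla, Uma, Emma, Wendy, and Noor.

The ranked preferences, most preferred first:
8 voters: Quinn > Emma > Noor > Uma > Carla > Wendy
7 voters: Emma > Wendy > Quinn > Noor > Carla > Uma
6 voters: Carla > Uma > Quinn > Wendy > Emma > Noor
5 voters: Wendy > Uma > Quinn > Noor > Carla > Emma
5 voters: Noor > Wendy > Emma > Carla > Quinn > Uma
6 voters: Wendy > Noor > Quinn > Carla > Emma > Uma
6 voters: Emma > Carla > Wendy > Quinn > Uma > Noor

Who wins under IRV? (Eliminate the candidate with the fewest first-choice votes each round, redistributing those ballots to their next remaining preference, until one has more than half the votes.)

Round 1: Quinn 8, Carla 6, Uma 0, Emma 13, Wendy 11, Noor 5. Uma eliminated.
Round 2: Quinn 8, Carla 6, Emma 13, Wendy 11, Noor 5. Noor eliminated.
Round 3: Quinn 8, Carla 6, Emma 13, Wendy 16. Carla eliminated.
Round 4: Quinn 14, Emma 13, Wendy 16. Emma eliminated.
Round 5: Quinn 14, Wendy 29. Wendy has a majority (≥22).

Wendy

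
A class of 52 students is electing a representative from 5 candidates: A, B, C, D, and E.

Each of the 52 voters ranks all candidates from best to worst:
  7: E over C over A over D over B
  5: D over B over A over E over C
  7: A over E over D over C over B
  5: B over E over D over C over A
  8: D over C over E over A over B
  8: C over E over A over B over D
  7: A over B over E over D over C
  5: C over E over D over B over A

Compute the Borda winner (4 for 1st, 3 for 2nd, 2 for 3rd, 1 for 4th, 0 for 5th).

E

A: 7×2 + 5×2 + 7×4 + 5×0 + 8×1 + 8×2 + 7×4 + 5×0 = 104
B: 7×0 + 5×3 + 7×0 + 5×4 + 8×0 + 8×1 + 7×3 + 5×1 = 69
C: 7×3 + 5×0 + 7×1 + 5×1 + 8×3 + 8×4 + 7×0 + 5×4 = 109
D: 7×1 + 5×4 + 7×2 + 5×2 + 8×4 + 8×0 + 7×1 + 5×2 = 100
E: 7×4 + 5×1 + 7×3 + 5×3 + 8×2 + 8×3 + 7×2 + 5×3 = 138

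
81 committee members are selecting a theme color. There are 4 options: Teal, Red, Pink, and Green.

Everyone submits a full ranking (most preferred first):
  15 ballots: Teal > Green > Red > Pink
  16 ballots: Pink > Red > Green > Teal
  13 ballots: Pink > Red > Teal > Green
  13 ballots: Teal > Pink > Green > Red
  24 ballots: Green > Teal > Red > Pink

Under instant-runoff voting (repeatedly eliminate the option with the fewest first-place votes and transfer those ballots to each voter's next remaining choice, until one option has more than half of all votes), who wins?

Round 1: Teal 28, Red 0, Pink 29, Green 24. Red eliminated.
Round 2: Teal 28, Pink 29, Green 24. Green eliminated.
Round 3: Teal 52, Pink 29. Teal has a majority (≥41).

Teal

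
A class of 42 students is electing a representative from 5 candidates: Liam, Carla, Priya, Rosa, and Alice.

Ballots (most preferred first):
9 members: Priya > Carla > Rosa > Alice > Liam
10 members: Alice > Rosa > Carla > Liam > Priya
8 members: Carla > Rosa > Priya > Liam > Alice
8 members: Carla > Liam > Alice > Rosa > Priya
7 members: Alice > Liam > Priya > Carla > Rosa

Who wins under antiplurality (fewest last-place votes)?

Carla

Last-place votes: Liam 9, Carla 0, Priya 18, Rosa 7, Alice 8.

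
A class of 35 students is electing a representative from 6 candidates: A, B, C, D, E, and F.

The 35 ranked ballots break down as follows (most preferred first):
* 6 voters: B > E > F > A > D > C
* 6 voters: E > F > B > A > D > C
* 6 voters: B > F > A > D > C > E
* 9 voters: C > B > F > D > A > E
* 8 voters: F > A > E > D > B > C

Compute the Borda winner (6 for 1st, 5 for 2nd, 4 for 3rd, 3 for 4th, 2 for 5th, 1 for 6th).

F

A: 6×3 + 6×3 + 6×4 + 9×2 + 8×5 = 118
B: 6×6 + 6×4 + 6×6 + 9×5 + 8×2 = 157
C: 6×1 + 6×1 + 6×2 + 9×6 + 8×1 = 86
D: 6×2 + 6×2 + 6×3 + 9×3 + 8×3 = 93
E: 6×5 + 6×6 + 6×1 + 9×1 + 8×4 = 113
F: 6×4 + 6×5 + 6×5 + 9×4 + 8×6 = 168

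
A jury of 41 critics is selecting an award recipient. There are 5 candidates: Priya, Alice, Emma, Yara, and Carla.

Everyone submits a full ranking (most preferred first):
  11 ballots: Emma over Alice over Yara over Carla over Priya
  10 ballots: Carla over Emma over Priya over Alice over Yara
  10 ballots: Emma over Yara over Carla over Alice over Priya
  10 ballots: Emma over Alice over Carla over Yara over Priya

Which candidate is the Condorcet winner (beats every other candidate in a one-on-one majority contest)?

Emma

Emma vs Priya: 41–0
Emma vs Alice: 41–0
Emma vs Yara: 41–0
Emma vs Carla: 31–10
Emma beats every other candidate.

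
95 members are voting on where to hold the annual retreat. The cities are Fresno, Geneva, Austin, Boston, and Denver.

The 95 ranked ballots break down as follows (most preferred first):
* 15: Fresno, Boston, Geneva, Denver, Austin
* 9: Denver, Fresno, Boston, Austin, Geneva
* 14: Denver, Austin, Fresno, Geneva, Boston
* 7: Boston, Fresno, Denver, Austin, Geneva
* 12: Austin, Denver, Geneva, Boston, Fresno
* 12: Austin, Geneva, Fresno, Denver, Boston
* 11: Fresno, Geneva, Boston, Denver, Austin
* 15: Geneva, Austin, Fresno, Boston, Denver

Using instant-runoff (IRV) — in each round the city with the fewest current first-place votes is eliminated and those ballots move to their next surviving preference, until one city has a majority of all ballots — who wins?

Austin

Round 1: Fresno 26, Geneva 15, Austin 24, Boston 7, Denver 23. Boston eliminated.
Round 2: Fresno 33, Geneva 15, Austin 24, Denver 23. Geneva eliminated.
Round 3: Fresno 33, Austin 39, Denver 23. Denver eliminated.
Round 4: Fresno 42, Austin 53. Austin has a majority (≥48).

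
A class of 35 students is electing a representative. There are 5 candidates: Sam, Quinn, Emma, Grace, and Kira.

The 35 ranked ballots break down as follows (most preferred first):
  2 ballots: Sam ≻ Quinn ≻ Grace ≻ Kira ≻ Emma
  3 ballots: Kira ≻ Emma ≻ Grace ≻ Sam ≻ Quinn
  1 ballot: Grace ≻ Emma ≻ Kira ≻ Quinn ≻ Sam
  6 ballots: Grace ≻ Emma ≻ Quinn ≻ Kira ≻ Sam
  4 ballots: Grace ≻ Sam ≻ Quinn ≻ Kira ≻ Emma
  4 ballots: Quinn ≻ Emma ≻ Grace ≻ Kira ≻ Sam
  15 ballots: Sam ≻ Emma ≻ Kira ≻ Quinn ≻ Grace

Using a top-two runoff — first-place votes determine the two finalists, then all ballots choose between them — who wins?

Round 1 first-place votes: Sam 17, Quinn 4, Emma 0, Grace 11, Kira 3. Sam and Grace advance.
Runoff: Sam is ranked above Grace on 17 ballots, Grace above Sam on 18.

Grace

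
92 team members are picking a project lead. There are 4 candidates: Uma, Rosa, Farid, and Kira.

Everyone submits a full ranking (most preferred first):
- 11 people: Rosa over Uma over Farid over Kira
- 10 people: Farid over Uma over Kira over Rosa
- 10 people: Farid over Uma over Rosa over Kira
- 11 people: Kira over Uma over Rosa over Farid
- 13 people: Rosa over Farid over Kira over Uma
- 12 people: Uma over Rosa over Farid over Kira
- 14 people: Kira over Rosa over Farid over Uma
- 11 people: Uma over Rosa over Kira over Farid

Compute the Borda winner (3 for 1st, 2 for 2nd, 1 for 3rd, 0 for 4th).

Uma: 11×2 + 10×2 + 10×2 + 11×2 + 13×0 + 12×3 + 14×0 + 11×3 = 153
Rosa: 11×3 + 10×0 + 10×1 + 11×1 + 13×3 + 12×2 + 14×2 + 11×2 = 167
Farid: 11×1 + 10×3 + 10×3 + 11×0 + 13×2 + 12×1 + 14×1 + 11×0 = 123
Kira: 11×0 + 10×1 + 10×0 + 11×3 + 13×1 + 12×0 + 14×3 + 11×1 = 109

Rosa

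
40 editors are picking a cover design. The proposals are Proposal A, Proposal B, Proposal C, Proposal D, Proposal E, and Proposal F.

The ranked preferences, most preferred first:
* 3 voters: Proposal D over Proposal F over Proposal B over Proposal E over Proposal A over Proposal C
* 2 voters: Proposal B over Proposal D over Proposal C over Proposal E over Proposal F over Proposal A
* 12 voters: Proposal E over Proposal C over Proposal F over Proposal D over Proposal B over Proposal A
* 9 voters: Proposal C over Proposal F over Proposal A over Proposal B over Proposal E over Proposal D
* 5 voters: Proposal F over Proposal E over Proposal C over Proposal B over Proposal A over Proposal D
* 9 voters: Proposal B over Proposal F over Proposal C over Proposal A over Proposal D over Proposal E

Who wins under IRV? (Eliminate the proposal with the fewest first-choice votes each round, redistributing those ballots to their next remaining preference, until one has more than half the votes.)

Round 1: Proposal A 0, Proposal B 11, Proposal C 9, Proposal D 3, Proposal E 12, Proposal F 5. Proposal A eliminated.
Round 2: Proposal B 11, Proposal C 9, Proposal D 3, Proposal E 12, Proposal F 5. Proposal D eliminated.
Round 3: Proposal B 11, Proposal C 9, Proposal E 12, Proposal F 8. Proposal F eliminated.
Round 4: Proposal B 14, Proposal C 9, Proposal E 17. Proposal C eliminated.
Round 5: Proposal B 23, Proposal E 17. Proposal B has a majority (≥21).

Proposal B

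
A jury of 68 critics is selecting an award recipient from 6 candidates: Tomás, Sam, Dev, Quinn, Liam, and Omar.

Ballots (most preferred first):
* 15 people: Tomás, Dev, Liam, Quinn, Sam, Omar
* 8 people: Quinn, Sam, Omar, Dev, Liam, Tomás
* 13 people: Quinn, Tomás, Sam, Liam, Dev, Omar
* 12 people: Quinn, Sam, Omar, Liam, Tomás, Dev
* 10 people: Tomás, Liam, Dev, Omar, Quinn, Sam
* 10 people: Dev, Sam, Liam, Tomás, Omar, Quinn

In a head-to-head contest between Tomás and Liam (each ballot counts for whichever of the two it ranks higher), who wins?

Tomás

Tomás is ranked above Liam on 38 ballots; Liam above Tomás on 30.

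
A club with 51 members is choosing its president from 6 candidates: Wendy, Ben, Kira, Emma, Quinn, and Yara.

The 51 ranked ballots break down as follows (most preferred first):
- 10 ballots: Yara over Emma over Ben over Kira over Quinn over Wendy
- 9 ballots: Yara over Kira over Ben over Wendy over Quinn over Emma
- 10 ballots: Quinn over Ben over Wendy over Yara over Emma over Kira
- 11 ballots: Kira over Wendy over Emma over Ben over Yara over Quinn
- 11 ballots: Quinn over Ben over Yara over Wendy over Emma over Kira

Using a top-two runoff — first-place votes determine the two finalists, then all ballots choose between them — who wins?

Round 1 first-place votes: Wendy 0, Ben 0, Kira 11, Emma 0, Quinn 21, Yara 19. Quinn and Yara advance.
Runoff: Quinn is ranked above Yara on 21 ballots, Yara above Quinn on 30.

Yara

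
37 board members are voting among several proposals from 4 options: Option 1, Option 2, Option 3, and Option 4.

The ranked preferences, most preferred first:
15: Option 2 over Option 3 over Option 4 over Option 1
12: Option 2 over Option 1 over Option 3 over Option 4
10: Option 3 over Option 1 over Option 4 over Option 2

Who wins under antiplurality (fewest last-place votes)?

Option 3

Last-place votes: Option 1 15, Option 2 10, Option 3 0, Option 4 12.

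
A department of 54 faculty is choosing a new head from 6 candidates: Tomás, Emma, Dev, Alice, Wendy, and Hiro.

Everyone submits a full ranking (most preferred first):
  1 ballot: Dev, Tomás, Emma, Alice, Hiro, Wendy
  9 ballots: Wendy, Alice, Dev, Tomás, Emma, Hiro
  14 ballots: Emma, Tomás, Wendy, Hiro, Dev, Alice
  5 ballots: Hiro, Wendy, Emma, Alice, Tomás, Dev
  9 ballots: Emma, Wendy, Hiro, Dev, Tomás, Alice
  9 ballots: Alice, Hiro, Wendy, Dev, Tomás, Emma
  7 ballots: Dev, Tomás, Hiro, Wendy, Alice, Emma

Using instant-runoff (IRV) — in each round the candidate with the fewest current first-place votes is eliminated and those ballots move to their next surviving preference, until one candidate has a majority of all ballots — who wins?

Wendy

Round 1: Tomás 0, Emma 23, Dev 8, Alice 9, Wendy 9, Hiro 5. Tomás eliminated.
Round 2: Emma 23, Dev 8, Alice 9, Wendy 9, Hiro 5. Hiro eliminated.
Round 3: Emma 23, Dev 8, Alice 9, Wendy 14. Dev eliminated.
Round 4: Emma 24, Alice 9, Wendy 21. Alice eliminated.
Round 5: Emma 24, Wendy 30. Wendy has a majority (≥28).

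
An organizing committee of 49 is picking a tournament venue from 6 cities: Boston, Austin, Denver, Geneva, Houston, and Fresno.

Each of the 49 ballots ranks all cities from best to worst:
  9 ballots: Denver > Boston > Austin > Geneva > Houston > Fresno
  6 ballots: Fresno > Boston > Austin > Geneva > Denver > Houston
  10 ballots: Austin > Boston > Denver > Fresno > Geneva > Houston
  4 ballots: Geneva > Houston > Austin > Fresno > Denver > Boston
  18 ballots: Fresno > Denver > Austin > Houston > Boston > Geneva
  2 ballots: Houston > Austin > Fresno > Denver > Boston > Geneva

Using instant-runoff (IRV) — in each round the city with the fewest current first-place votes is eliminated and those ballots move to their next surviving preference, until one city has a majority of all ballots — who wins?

Round 1: Boston 0, Austin 10, Denver 9, Geneva 4, Houston 2, Fresno 24. Boston eliminated.
Round 2: Austin 10, Denver 9, Geneva 4, Houston 2, Fresno 24. Houston eliminated.
Round 3: Austin 12, Denver 9, Geneva 4, Fresno 24. Geneva eliminated.
Round 4: Austin 16, Denver 9, Fresno 24. Denver eliminated.
Round 5: Austin 25, Fresno 24. Austin has a majority (≥25).

Austin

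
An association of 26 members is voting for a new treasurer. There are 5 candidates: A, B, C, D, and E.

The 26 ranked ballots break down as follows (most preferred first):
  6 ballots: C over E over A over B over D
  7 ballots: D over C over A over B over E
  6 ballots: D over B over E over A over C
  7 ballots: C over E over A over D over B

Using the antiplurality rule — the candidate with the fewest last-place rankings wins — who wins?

Last-place votes: A 0, B 7, C 6, D 6, E 7.

A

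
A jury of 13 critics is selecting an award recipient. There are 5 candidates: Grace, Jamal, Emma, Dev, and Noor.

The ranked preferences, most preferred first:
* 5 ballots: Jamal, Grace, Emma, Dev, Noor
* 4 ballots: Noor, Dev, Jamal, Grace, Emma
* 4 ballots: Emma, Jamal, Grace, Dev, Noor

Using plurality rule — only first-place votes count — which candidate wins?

First-place votes: Grace 0, Jamal 5, Emma 4, Dev 0, Noor 4.

Jamal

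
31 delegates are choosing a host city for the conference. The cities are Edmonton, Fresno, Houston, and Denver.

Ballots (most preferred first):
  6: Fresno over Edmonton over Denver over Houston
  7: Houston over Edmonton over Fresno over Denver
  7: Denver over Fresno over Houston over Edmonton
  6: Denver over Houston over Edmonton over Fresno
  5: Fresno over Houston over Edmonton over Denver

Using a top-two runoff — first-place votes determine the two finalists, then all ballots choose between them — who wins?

Fresno

Round 1 first-place votes: Edmonton 0, Fresno 11, Houston 7, Denver 13. Denver and Fresno advance.
Runoff: Denver is ranked above Fresno on 13 ballots, Fresno above Denver on 18.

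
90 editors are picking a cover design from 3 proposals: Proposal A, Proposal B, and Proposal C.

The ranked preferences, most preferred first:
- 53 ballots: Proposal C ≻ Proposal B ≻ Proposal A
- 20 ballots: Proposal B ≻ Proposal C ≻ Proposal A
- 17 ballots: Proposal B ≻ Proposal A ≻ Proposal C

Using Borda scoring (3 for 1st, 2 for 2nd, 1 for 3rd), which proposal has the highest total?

Proposal A: 53×1 + 20×1 + 17×2 = 107
Proposal B: 53×2 + 20×3 + 17×3 = 217
Proposal C: 53×3 + 20×2 + 17×1 = 216

Proposal B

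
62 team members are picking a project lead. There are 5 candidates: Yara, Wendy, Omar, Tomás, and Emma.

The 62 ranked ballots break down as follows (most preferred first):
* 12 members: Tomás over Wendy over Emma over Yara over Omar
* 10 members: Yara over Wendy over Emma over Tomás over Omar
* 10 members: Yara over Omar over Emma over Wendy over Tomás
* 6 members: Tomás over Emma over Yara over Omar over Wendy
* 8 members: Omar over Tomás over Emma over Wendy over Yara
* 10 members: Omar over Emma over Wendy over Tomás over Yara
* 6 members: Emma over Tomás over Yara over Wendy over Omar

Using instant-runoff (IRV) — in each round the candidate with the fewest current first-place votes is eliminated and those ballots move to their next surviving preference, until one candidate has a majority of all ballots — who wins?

Tomás

Round 1: Yara 20, Wendy 0, Omar 18, Tomás 18, Emma 6. Wendy eliminated.
Round 2: Yara 20, Omar 18, Tomás 18, Emma 6. Emma eliminated.
Round 3: Yara 20, Omar 18, Tomás 24. Omar eliminated.
Round 4: Yara 20, Tomás 42. Tomás has a majority (≥32).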